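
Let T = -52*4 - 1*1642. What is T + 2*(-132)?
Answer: -2114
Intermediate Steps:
T = -1850 (T = -208 - 1642 = -1850)
T + 2*(-132) = -1850 + 2*(-132) = -1850 - 264 = -2114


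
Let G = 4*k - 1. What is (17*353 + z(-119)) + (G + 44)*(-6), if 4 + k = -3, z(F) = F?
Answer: 5792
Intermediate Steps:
k = -7 (k = -4 - 3 = -7)
G = -29 (G = 4*(-7) - 1 = -28 - 1 = -29)
(17*353 + z(-119)) + (G + 44)*(-6) = (17*353 - 119) + (-29 + 44)*(-6) = (6001 - 119) + 15*(-6) = 5882 - 90 = 5792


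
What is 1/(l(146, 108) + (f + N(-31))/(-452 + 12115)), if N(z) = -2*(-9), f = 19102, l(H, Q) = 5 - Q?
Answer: -11663/1182169 ≈ -0.0098658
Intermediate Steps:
N(z) = 18
1/(l(146, 108) + (f + N(-31))/(-452 + 12115)) = 1/((5 - 1*108) + (19102 + 18)/(-452 + 12115)) = 1/((5 - 108) + 19120/11663) = 1/(-103 + 19120*(1/11663)) = 1/(-103 + 19120/11663) = 1/(-1182169/11663) = -11663/1182169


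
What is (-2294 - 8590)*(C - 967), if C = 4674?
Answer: -40346988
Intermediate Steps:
(-2294 - 8590)*(C - 967) = (-2294 - 8590)*(4674 - 967) = -10884*3707 = -40346988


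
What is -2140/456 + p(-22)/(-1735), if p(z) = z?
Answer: -925717/197790 ≈ -4.6803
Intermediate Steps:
-2140/456 + p(-22)/(-1735) = -2140/456 - 22/(-1735) = -2140*1/456 - 22*(-1/1735) = -535/114 + 22/1735 = -925717/197790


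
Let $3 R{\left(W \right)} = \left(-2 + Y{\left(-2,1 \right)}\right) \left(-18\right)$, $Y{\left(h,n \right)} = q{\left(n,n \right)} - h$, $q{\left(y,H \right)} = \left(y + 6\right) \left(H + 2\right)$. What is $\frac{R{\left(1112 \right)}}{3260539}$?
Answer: $- \frac{126}{3260539} \approx -3.8644 \cdot 10^{-5}$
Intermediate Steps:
$q{\left(y,H \right)} = \left(2 + H\right) \left(6 + y\right)$ ($q{\left(y,H \right)} = \left(6 + y\right) \left(2 + H\right) = \left(2 + H\right) \left(6 + y\right)$)
$Y{\left(h,n \right)} = 12 + n^{2} - h + 8 n$ ($Y{\left(h,n \right)} = \left(12 + 2 n + 6 n + n n\right) - h = \left(12 + 2 n + 6 n + n^{2}\right) - h = \left(12 + n^{2} + 8 n\right) - h = 12 + n^{2} - h + 8 n$)
$R{\left(W \right)} = -126$ ($R{\left(W \right)} = \frac{\left(-2 + \left(12 + 1^{2} - -2 + 8 \cdot 1\right)\right) \left(-18\right)}{3} = \frac{\left(-2 + \left(12 + 1 + 2 + 8\right)\right) \left(-18\right)}{3} = \frac{\left(-2 + 23\right) \left(-18\right)}{3} = \frac{21 \left(-18\right)}{3} = \frac{1}{3} \left(-378\right) = -126$)
$\frac{R{\left(1112 \right)}}{3260539} = - \frac{126}{3260539}$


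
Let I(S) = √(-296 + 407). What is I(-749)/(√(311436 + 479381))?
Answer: √87780687/790817 ≈ 0.011847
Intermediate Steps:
I(S) = √111
I(-749)/(√(311436 + 479381)) = √111/(√(311436 + 479381)) = √111/(√790817) = √111*(√790817/790817) = √87780687/790817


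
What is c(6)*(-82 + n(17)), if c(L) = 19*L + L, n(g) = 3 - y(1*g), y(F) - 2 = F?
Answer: -11760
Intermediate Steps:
y(F) = 2 + F
n(g) = 1 - g (n(g) = 3 - (2 + 1*g) = 3 - (2 + g) = 3 + (-2 - g) = 1 - g)
c(L) = 20*L
c(6)*(-82 + n(17)) = (20*6)*(-82 + (1 - 1*17)) = 120*(-82 + (1 - 17)) = 120*(-82 - 16) = 120*(-98) = -11760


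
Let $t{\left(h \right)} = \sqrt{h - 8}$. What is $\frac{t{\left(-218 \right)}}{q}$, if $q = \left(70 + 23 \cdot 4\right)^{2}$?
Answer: $\frac{i \sqrt{226}}{26244} \approx 0.00057283 i$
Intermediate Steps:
$t{\left(h \right)} = \sqrt{-8 + h}$
$q = 26244$ ($q = \left(70 + 92\right)^{2} = 162^{2} = 26244$)
$\frac{t{\left(-218 \right)}}{q} = \frac{\sqrt{-8 - 218}}{26244} = \sqrt{-226} \cdot \frac{1}{26244} = i \sqrt{226} \cdot \frac{1}{26244} = \frac{i \sqrt{226}}{26244}$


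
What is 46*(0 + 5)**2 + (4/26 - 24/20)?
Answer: 74682/65 ≈ 1149.0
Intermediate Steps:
46*(0 + 5)**2 + (4/26 - 24/20) = 46*5**2 + (4*(1/26) - 24*1/20) = 46*25 + (2/13 - 6/5) = 1150 - 68/65 = 74682/65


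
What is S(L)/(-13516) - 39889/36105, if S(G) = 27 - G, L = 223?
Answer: -133015786/121998795 ≈ -1.0903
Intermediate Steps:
S(L)/(-13516) - 39889/36105 = (27 - 1*223)/(-13516) - 39889/36105 = (27 - 223)*(-1/13516) - 39889*1/36105 = -196*(-1/13516) - 39889/36105 = 49/3379 - 39889/36105 = -133015786/121998795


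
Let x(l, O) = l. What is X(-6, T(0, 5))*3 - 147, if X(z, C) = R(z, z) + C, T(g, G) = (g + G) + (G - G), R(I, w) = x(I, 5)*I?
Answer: -24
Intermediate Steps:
R(I, w) = I² (R(I, w) = I*I = I²)
T(g, G) = G + g (T(g, G) = (G + g) + 0 = G + g)
X(z, C) = C + z² (X(z, C) = z² + C = C + z²)
X(-6, T(0, 5))*3 - 147 = ((5 + 0) + (-6)²)*3 - 147 = (5 + 36)*3 - 147 = 41*3 - 147 = 123 - 147 = -24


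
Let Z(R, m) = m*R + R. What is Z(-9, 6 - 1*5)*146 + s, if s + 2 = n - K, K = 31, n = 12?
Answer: -2649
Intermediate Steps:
s = -21 (s = -2 + (12 - 1*31) = -2 + (12 - 31) = -2 - 19 = -21)
Z(R, m) = R + R*m (Z(R, m) = R*m + R = R + R*m)
Z(-9, 6 - 1*5)*146 + s = -9*(1 + (6 - 1*5))*146 - 21 = -9*(1 + (6 - 5))*146 - 21 = -9*(1 + 1)*146 - 21 = -9*2*146 - 21 = -18*146 - 21 = -2628 - 21 = -2649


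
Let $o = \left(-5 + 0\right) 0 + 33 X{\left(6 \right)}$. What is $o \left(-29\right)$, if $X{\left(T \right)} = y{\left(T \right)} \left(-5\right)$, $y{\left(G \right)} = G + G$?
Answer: $57420$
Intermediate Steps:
$y{\left(G \right)} = 2 G$
$X{\left(T \right)} = - 10 T$ ($X{\left(T \right)} = 2 T \left(-5\right) = - 10 T$)
$o = -1980$ ($o = \left(-5 + 0\right) 0 + 33 \left(\left(-10\right) 6\right) = \left(-5\right) 0 + 33 \left(-60\right) = 0 - 1980 = -1980$)
$o \left(-29\right) = \left(-1980\right) \left(-29\right) = 57420$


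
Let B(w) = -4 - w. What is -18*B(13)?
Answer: 306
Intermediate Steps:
-18*B(13) = -18*(-4 - 1*13) = -18*(-4 - 13) = -18*(-17) = 306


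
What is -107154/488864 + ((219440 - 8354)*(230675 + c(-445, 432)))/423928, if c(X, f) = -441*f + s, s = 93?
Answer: 259629104202057/12952696112 ≈ 20044.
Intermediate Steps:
c(X, f) = 93 - 441*f (c(X, f) = -441*f + 93 = 93 - 441*f)
-107154/488864 + ((219440 - 8354)*(230675 + c(-445, 432)))/423928 = -107154/488864 + ((219440 - 8354)*(230675 + (93 - 441*432)))/423928 = -107154*1/488864 + (211086*(230675 + (93 - 190512)))*(1/423928) = -53577/244432 + (211086*(230675 - 190419))*(1/423928) = -53577/244432 + (211086*40256)*(1/423928) = -53577/244432 + 8497478016*(1/423928) = -53577/244432 + 1062184752/52991 = 259629104202057/12952696112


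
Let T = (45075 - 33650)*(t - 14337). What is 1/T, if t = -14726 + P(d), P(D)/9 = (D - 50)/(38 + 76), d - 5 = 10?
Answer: -38/12618901075 ≈ -3.0114e-9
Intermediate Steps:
d = 15 (d = 5 + 10 = 15)
P(D) = -75/19 + 3*D/38 (P(D) = 9*((D - 50)/(38 + 76)) = 9*((-50 + D)/114) = 9*((-50 + D)*(1/114)) = 9*(-25/57 + D/114) = -75/19 + 3*D/38)
t = -559693/38 (t = -14726 + (-75/19 + (3/38)*15) = -14726 + (-75/19 + 45/38) = -14726 - 105/38 = -559693/38 ≈ -14729.)
T = -12618901075/38 (T = (45075 - 33650)*(-559693/38 - 14337) = 11425*(-1104499/38) = -12618901075/38 ≈ -3.3208e+8)
1/T = 1/(-12618901075/38) = -38/12618901075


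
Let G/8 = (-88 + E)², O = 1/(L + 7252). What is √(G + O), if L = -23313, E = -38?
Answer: √32762440196707/16061 ≈ 356.38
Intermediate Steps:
O = -1/16061 (O = 1/(-23313 + 7252) = 1/(-16061) = -1/16061 ≈ -6.2263e-5)
G = 127008 (G = 8*(-88 - 38)² = 8*(-126)² = 8*15876 = 127008)
√(G + O) = √(127008 - 1/16061) = √(2039875487/16061) = √32762440196707/16061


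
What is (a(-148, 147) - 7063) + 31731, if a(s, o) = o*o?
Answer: 46277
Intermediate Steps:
a(s, o) = o²
(a(-148, 147) - 7063) + 31731 = (147² - 7063) + 31731 = (21609 - 7063) + 31731 = 14546 + 31731 = 46277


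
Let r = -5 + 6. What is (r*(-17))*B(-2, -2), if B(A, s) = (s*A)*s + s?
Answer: 170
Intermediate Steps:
r = 1
B(A, s) = s + A*s² (B(A, s) = (A*s)*s + s = A*s² + s = s + A*s²)
(r*(-17))*B(-2, -2) = (1*(-17))*(-2*(1 - 2*(-2))) = -(-34)*(1 + 4) = -(-34)*5 = -17*(-10) = 170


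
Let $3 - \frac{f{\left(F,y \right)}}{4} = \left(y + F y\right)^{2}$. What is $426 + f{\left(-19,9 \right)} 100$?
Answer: $-10495974$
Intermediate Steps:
$f{\left(F,y \right)} = 12 - 4 \left(y + F y\right)^{2}$
$426 + f{\left(-19,9 \right)} 100 = 426 + \left(12 - 4 \cdot 9^{2} \left(1 - 19\right)^{2}\right) 100 = 426 + \left(12 - 324 \left(-18\right)^{2}\right) 100 = 426 + \left(12 - 324 \cdot 324\right) 100 = 426 + \left(12 - 104976\right) 100 = 426 - 10496400 = -10495974$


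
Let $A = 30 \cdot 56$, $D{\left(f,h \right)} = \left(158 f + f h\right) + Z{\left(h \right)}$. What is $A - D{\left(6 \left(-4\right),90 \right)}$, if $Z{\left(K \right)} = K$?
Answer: $7542$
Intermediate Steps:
$D{\left(f,h \right)} = h + 158 f + f h$ ($D{\left(f,h \right)} = \left(158 f + f h\right) + h = h + 158 f + f h$)
$A = 1680$
$A - D{\left(6 \left(-4\right),90 \right)} = 1680 - \left(90 + 158 \cdot 6 \left(-4\right) + 6 \left(-4\right) 90\right) = 1680 - \left(90 + 158 \left(-24\right) - 2160\right) = 1680 - \left(90 - 3792 - 2160\right) = 1680 - -5862 = 1680 + 5862 = 7542$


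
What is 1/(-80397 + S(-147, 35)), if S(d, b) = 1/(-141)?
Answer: -141/11335978 ≈ -1.2438e-5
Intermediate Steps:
S(d, b) = -1/141
1/(-80397 + S(-147, 35)) = 1/(-80397 - 1/141) = 1/(-11335978/141) = -141/11335978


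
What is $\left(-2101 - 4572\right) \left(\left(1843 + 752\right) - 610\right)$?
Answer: $-13245905$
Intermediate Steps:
$\left(-2101 - 4572\right) \left(\left(1843 + 752\right) - 610\right) = - 6673 \left(2595 - 610\right) = \left(-6673\right) 1985 = -13245905$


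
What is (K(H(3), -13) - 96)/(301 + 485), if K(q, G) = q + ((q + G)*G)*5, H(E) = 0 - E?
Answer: 941/786 ≈ 1.1972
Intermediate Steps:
H(E) = -E
K(q, G) = q + 5*G*(G + q) (K(q, G) = q + ((G + q)*G)*5 = q + (G*(G + q))*5 = q + 5*G*(G + q))
(K(H(3), -13) - 96)/(301 + 485) = ((-1*3 + 5*(-13)**2 + 5*(-13)*(-1*3)) - 96)/(301 + 485) = ((-3 + 5*169 + 5*(-13)*(-3)) - 96)/786 = ((-3 + 845 + 195) - 96)*(1/786) = (1037 - 96)*(1/786) = 941*(1/786) = 941/786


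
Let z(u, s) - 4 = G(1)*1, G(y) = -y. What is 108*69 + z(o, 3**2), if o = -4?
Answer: 7455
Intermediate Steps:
z(u, s) = 3 (z(u, s) = 4 - 1*1*1 = 4 - 1*1 = 4 - 1 = 3)
108*69 + z(o, 3**2) = 108*69 + 3 = 7452 + 3 = 7455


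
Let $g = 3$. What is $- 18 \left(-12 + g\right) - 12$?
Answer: $150$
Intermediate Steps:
$- 18 \left(-12 + g\right) - 12 = - 18 \left(-12 + 3\right) - 12 = \left(-18\right) \left(-9\right) - 12 = 162 - 12 = 150$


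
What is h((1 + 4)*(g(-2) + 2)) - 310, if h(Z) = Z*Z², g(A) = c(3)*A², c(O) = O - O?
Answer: 690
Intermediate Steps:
c(O) = 0
g(A) = 0 (g(A) = 0*A² = 0)
h(Z) = Z³
h((1 + 4)*(g(-2) + 2)) - 310 = ((1 + 4)*(0 + 2))³ - 310 = (5*2)³ - 310 = 10³ - 310 = 1000 - 310 = 690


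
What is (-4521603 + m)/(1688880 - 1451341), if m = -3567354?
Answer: -8088957/237539 ≈ -34.053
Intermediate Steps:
(-4521603 + m)/(1688880 - 1451341) = (-4521603 - 3567354)/(1688880 - 1451341) = -8088957/237539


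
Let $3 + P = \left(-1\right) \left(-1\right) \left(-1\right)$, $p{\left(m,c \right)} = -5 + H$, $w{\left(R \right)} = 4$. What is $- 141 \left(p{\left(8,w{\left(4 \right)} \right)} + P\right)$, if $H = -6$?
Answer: $2115$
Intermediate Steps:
$p{\left(m,c \right)} = -11$ ($p{\left(m,c \right)} = -5 - 6 = -11$)
$P = -4$ ($P = -3 + \left(-1\right) \left(-1\right) \left(-1\right) = -3 + 1 \left(-1\right) = -3 - 1 = -4$)
$- 141 \left(p{\left(8,w{\left(4 \right)} \right)} + P\right) = - 141 \left(-11 - 4\right) = \left(-141\right) \left(-15\right) = 2115$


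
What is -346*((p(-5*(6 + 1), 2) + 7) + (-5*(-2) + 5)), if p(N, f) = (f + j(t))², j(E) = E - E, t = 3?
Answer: -8996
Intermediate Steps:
j(E) = 0
p(N, f) = f² (p(N, f) = (f + 0)² = f²)
-346*((p(-5*(6 + 1), 2) + 7) + (-5*(-2) + 5)) = -346*((2² + 7) + (-5*(-2) + 5)) = -346*((4 + 7) + (10 + 5)) = -346*(11 + 15) = -346*26 = -8996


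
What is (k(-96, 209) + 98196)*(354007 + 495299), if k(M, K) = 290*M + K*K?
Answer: 96852308322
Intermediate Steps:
k(M, K) = K² + 290*M (k(M, K) = 290*M + K² = K² + 290*M)
(k(-96, 209) + 98196)*(354007 + 495299) = ((209² + 290*(-96)) + 98196)*(354007 + 495299) = ((43681 - 27840) + 98196)*849306 = (15841 + 98196)*849306 = 114037*849306 = 96852308322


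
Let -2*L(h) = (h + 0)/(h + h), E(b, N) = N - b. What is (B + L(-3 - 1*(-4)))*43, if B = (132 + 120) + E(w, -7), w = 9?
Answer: 40549/4 ≈ 10137.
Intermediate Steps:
B = 236 (B = (132 + 120) + (-7 - 1*9) = 252 + (-7 - 9) = 252 - 16 = 236)
L(h) = -¼ (L(h) = -(h + 0)/(2*(h + h)) = -h/(2*(2*h)) = -h*1/(2*h)/2 = -½*½ = -¼)
(B + L(-3 - 1*(-4)))*43 = (236 - ¼)*43 = (943/4)*43 = 40549/4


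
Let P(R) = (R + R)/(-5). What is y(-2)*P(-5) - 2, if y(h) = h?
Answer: -6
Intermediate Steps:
P(R) = -2*R/5 (P(R) = (2*R)*(-⅕) = -2*R/5)
y(-2)*P(-5) - 2 = -(-4)*(-5)/5 - 2 = -2*2 - 2 = -4 - 2 = -6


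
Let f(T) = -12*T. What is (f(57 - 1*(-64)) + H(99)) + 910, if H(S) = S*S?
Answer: 9259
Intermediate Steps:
H(S) = S**2
(f(57 - 1*(-64)) + H(99)) + 910 = (-12*(57 - 1*(-64)) + 99**2) + 910 = (-12*(57 + 64) + 9801) + 910 = (-12*121 + 9801) + 910 = (-1452 + 9801) + 910 = 8349 + 910 = 9259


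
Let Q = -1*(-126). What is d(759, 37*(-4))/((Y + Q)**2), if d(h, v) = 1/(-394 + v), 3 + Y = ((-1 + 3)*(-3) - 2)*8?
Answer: -1/1886702 ≈ -5.3003e-7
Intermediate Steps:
Y = -67 (Y = -3 + ((-1 + 3)*(-3) - 2)*8 = -3 + (2*(-3) - 2)*8 = -3 + (-6 - 2)*8 = -3 - 8*8 = -3 - 64 = -67)
Q = 126
d(759, 37*(-4))/((Y + Q)**2) = 1/((-394 + 37*(-4))*((-67 + 126)**2)) = 1/((-394 - 148)*(59**2)) = 1/(-542*3481) = -1/542*1/3481 = -1/1886702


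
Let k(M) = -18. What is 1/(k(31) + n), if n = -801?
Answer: -1/819 ≈ -0.0012210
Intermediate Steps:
1/(k(31) + n) = 1/(-18 - 801) = 1/(-819) = -1/819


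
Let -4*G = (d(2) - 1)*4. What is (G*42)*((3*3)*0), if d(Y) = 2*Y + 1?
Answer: 0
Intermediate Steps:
d(Y) = 1 + 2*Y
G = -4 (G = -((1 + 2*2) - 1)*4/4 = -((1 + 4) - 1)*4/4 = -(5 - 1)*4/4 = -4 ≈ -4.0000)
(G*42)*((3*3)*0) = (-4*42)*((3*3)*0) = -1512*0 = -168*0 = 0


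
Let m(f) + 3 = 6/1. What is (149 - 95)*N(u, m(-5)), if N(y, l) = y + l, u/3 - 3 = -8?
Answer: -648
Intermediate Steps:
u = -15 (u = 9 + 3*(-8) = 9 - 24 = -15)
m(f) = 3 (m(f) = -3 + 6/1 = -3 + 6*1 = -3 + 6 = 3)
N(y, l) = l + y
(149 - 95)*N(u, m(-5)) = (149 - 95)*(3 - 15) = 54*(-12) = -648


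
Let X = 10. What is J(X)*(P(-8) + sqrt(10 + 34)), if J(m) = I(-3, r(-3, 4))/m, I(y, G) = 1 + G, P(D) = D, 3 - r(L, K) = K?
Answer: 0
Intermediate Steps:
r(L, K) = 3 - K
J(m) = 0 (J(m) = (1 + (3 - 1*4))/m = (1 + (3 - 4))/m = (1 - 1)/m = 0/m = 0)
J(X)*(P(-8) + sqrt(10 + 34)) = 0*(-8 + sqrt(10 + 34)) = 0*(-8 + sqrt(44)) = 0*(-8 + 2*sqrt(11)) = 0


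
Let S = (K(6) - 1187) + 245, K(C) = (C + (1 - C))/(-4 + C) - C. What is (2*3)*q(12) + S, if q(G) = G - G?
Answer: -1895/2 ≈ -947.50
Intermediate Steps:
q(G) = 0
K(C) = 1/(-4 + C) - C
S = -1895/2 (S = ((1 - 1*6**2 + 4*6)/(-4 + 6) - 1187) + 245 = ((1 - 1*36 + 24)/2 - 1187) + 245 = ((1 - 36 + 24)/2 - 1187) + 245 = ((1/2)*(-11) - 1187) + 245 = (-11/2 - 1187) + 245 = -2385/2 + 245 = -1895/2 ≈ -947.50)
(2*3)*q(12) + S = (2*3)*0 - 1895/2 = 6*0 - 1895/2 = 0 - 1895/2 = -1895/2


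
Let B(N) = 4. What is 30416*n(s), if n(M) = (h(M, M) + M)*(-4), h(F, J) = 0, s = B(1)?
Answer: -486656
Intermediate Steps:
s = 4
n(M) = -4*M (n(M) = (0 + M)*(-4) = M*(-4) = -4*M)
30416*n(s) = 30416*(-4*4) = 30416*(-16) = -486656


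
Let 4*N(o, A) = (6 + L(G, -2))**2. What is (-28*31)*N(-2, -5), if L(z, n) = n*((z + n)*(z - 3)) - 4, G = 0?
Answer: -21700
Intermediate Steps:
L(z, n) = -4 + n*(-3 + z)*(n + z) (L(z, n) = n*((n + z)*(-3 + z)) - 4 = n*((-3 + z)*(n + z)) - 4 = n*(-3 + z)*(n + z) - 4 = -4 + n*(-3 + z)*(n + z))
N(o, A) = 25 (N(o, A) = (6 + (-4 - 3*(-2)**2 - 2*0**2 + 0*(-2)**2 - 3*(-2)*0))**2/4 = (6 + (-4 - 3*4 - 2*0 + 0*4 + 0))**2/4 = (6 + (-4 - 12 + 0 + 0 + 0))**2/4 = (6 - 16)**2/4 = (1/4)*(-10)**2 = (1/4)*100 = 25)
(-28*31)*N(-2, -5) = -28*31*25 = -868*25 = -21700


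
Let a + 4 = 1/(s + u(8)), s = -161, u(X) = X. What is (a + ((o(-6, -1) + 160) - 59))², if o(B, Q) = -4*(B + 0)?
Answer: 342694144/23409 ≈ 14639.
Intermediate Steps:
o(B, Q) = -4*B
a = -613/153 (a = -4 + 1/(-161 + 8) = -4 + 1/(-153) = -4 - 1/153 = -613/153 ≈ -4.0065)
(a + ((o(-6, -1) + 160) - 59))² = (-613/153 + ((-4*(-6) + 160) - 59))² = (-613/153 + ((24 + 160) - 59))² = (-613/153 + (184 - 59))² = (-613/153 + 125)² = (18512/153)² = 342694144/23409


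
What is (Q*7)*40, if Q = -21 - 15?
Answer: -10080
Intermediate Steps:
Q = -36
(Q*7)*40 = -36*7*40 = -252*40 = -10080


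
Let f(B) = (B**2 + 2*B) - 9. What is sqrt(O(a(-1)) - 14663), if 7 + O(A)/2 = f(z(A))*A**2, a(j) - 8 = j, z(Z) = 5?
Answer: I*sqrt(12129) ≈ 110.13*I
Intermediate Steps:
f(B) = -9 + B**2 + 2*B
a(j) = 8 + j
O(A) = -14 + 52*A**2 (O(A) = -14 + 2*((-9 + 5**2 + 2*5)*A**2) = -14 + 2*((-9 + 25 + 10)*A**2) = -14 + 2*(26*A**2) = -14 + 52*A**2)
sqrt(O(a(-1)) - 14663) = sqrt((-14 + 52*(8 - 1)**2) - 14663) = sqrt((-14 + 52*7**2) - 14663) = sqrt((-14 + 52*49) - 14663) = sqrt((-14 + 2548) - 14663) = sqrt(2534 - 14663) = sqrt(-12129) = I*sqrt(12129)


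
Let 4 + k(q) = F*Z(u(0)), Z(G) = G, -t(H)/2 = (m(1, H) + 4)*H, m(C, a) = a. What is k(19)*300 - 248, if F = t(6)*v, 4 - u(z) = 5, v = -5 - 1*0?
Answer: -181448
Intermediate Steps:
v = -5 (v = -5 + 0 = -5)
u(z) = -1 (u(z) = 4 - 1*5 = 4 - 5 = -1)
t(H) = -2*H*(4 + H) (t(H) = -2*(H + 4)*H = -2*(4 + H)*H = -2*H*(4 + H))
F = 600 (F = -2*6*(4 + 6)*(-5) = -2*6*10*(-5) = -120*(-5) = 600)
k(q) = -604 (k(q) = -4 + 600*(-1) = -4 - 600 = -604)
k(19)*300 - 248 = -604*300 - 248 = -181200 - 248 = -181448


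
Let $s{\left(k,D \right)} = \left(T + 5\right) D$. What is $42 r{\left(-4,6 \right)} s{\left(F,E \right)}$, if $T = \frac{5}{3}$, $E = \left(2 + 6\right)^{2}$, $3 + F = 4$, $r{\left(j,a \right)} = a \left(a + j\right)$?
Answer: $215040$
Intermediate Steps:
$F = 1$ ($F = -3 + 4 = 1$)
$E = 64$ ($E = 8^{2} = 64$)
$T = \frac{5}{3}$ ($T = 5 \cdot \frac{1}{3} = \frac{5}{3} \approx 1.6667$)
$s{\left(k,D \right)} = \frac{20 D}{3}$ ($s{\left(k,D \right)} = \left(\frac{5}{3} + 5\right) D = \frac{20 D}{3}$)
$42 r{\left(-4,6 \right)} s{\left(F,E \right)} = 42 \cdot 6 \left(6 - 4\right) \frac{20}{3} \cdot 64 = 42 \cdot 6 \cdot 2 \cdot \frac{1280}{3} = 42 \cdot 12 \cdot \frac{1280}{3} = 42 \cdot 5120 = 215040$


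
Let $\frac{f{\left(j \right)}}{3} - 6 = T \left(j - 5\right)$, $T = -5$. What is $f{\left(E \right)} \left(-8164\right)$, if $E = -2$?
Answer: $-1004172$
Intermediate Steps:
$f{\left(j \right)} = 93 - 15 j$ ($f{\left(j \right)} = 18 + 3 \left(- 5 \left(j - 5\right)\right) = 18 + 3 \left(- 5 \left(-5 + j\right)\right) = 18 + 3 \left(25 - 5 j\right) = 18 - \left(-75 + 15 j\right) = 93 - 15 j$)
$f{\left(E \right)} \left(-8164\right) = \left(93 - -30\right) \left(-8164\right) = \left(93 + 30\right) \left(-8164\right) = 123 \left(-8164\right) = -1004172$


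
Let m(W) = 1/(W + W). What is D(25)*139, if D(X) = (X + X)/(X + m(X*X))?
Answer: 8687500/31251 ≈ 277.99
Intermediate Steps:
m(W) = 1/(2*W)
D(X) = 2*X/(X + 1/(2*X²)) (D(X) = (X + X)/(X + 1/(2*((X*X)))) = (2*X)/(X + 1/(2*(X²))) = (2*X)/(X + 1/(2*X²)) = 2*X/(X + 1/(2*X²)))
D(25)*139 = (4*25³/(1 + 2*25³))*139 = (4*15625/(1 + 2*15625))*139 = (4*15625/(1 + 31250))*139 = (4*15625/31251)*139 = (4*15625*(1/31251))*139 = (62500/31251)*139 = 8687500/31251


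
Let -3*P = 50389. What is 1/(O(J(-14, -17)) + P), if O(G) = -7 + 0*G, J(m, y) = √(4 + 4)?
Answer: -3/50410 ≈ -5.9512e-5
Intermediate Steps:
P = -50389/3 (P = -⅓*50389 = -50389/3 ≈ -16796.)
J(m, y) = 2*√2 (J(m, y) = √8 = 2*√2)
O(G) = -7 (O(G) = -7 + 0 = -7)
1/(O(J(-14, -17)) + P) = 1/(-7 - 50389/3) = 1/(-50410/3) = -3/50410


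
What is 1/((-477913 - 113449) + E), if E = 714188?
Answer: 1/122826 ≈ 8.1416e-6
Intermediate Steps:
1/((-477913 - 113449) + E) = 1/((-477913 - 113449) + 714188) = 1/(-591362 + 714188) = 1/122826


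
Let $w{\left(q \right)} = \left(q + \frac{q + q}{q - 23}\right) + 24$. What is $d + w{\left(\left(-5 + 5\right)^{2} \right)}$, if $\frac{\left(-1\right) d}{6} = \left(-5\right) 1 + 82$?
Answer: $-438$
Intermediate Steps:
$d = -462$ ($d = - 6 \left(\left(-5\right) 1 + 82\right) = - 6 \left(-5 + 82\right) = \left(-6\right) 77 = -462$)
$w{\left(q \right)} = 24 + q + \frac{2 q}{-23 + q}$ ($w{\left(q \right)} = \left(q + \frac{2 q}{-23 + q}\right) + 24 = 24 + q + \frac{2 q}{-23 + q}$)
$d + w{\left(\left(-5 + 5\right)^{2} \right)} = -462 + \frac{-552 + \left(\left(-5 + 5\right)^{2}\right)^{2} + 3 \left(-5 + 5\right)^{2}}{-23 + \left(-5 + 5\right)^{2}} = -462 + \frac{-552 + \left(0^{2}\right)^{2} + 3 \cdot 0^{2}}{-23 + 0^{2}} = -462 + \frac{-552 + 0^{2} + 3 \cdot 0}{-23 + 0} = -462 + \frac{-552 + 0 + 0}{-23} = -462 - -24 = -462 + 24 = -438$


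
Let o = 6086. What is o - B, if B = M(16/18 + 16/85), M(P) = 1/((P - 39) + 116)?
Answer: 363509929/59729 ≈ 6086.0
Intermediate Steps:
M(P) = 1/(77 + P) (M(P) = 1/((-39 + P) + 116) = 1/(77 + P))
B = 765/59729 (B = 1/(77 + (16/18 + 16/85)) = 1/(77 + (16*(1/18) + 16*(1/85))) = 1/(77 + (8/9 + 16/85)) = 1/(77 + 824/765) = 1/(59729/765) = 765/59729 ≈ 0.012808)
o - B = 6086 - 1*765/59729 = 6086 - 765/59729 = 363509929/59729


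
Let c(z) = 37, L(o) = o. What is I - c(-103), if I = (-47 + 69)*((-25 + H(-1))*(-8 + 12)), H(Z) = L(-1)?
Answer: -2325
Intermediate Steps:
H(Z) = -1
I = -2288 (I = (-47 + 69)*((-25 - 1)*(-8 + 12)) = 22*(-26*4) = 22*(-104) = -2288)
I - c(-103) = -2288 - 1*37 = -2288 - 37 = -2325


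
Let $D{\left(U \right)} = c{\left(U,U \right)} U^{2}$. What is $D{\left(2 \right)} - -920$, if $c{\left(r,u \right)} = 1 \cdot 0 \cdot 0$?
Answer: $920$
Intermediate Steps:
$c{\left(r,u \right)} = 0$ ($c{\left(r,u \right)} = 0 \cdot 0 = 0$)
$D{\left(U \right)} = 0$ ($D{\left(U \right)} = 0 U^{2} = 0$)
$D{\left(2 \right)} - -920 = 0 - -920 = 0 + 920 = 920$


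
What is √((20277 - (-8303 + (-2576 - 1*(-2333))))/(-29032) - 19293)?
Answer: I*√11261826422/764 ≈ 138.9*I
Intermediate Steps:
√((20277 - (-8303 + (-2576 - 1*(-2333))))/(-29032) - 19293) = √((20277 - (-8303 + (-2576 + 2333)))*(-1/29032) - 19293) = √((20277 - (-8303 - 243))*(-1/29032) - 19293) = √((20277 - 1*(-8546))*(-1/29032) - 19293) = √((20277 + 8546)*(-1/29032) - 19293) = √(28823*(-1/29032) - 19293) = √(-1517/1528 - 19293) = √(-29481221/1528) = I*√11261826422/764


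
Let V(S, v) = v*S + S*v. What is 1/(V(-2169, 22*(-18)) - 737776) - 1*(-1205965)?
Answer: 1181932529481/980072 ≈ 1.2060e+6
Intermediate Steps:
V(S, v) = 2*S*v (V(S, v) = S*v + S*v = 2*S*v)
1/(V(-2169, 22*(-18)) - 737776) - 1*(-1205965) = 1/(2*(-2169)*(22*(-18)) - 737776) - 1*(-1205965) = 1/(2*(-2169)*(-396) - 737776) + 1205965 = 1/(1717848 - 737776) + 1205965 = 1/980072 + 1205965 = 1181932529481/980072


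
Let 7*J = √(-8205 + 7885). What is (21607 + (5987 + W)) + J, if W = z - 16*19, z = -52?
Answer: 27238 + 8*I*√5/7 ≈ 27238.0 + 2.5555*I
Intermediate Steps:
W = -356 (W = -52 - 16*19 = -52 - 304 = -356)
J = 8*I*√5/7 (J = √(-8205 + 7885)/7 = √(-320)/7 = (8*I*√5)/7 = 8*I*√5/7 ≈ 2.5555*I)
(21607 + (5987 + W)) + J = (21607 + (5987 - 356)) + 8*I*√5/7 = (21607 + 5631) + 8*I*√5/7 = 27238 + 8*I*√5/7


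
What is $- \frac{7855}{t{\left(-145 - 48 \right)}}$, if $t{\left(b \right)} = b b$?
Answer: $- \frac{7855}{37249} \approx -0.21088$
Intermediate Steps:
$t{\left(b \right)} = b^{2}$
$- \frac{7855}{t{\left(-145 - 48 \right)}} = - \frac{7855}{\left(-145 - 48\right)^{2}} = - \frac{7855}{\left(-193\right)^{2}} = - \frac{7855}{37249}$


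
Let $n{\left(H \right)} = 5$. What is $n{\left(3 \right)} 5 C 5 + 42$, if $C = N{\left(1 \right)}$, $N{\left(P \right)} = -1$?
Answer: $-83$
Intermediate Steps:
$C = -1$
$n{\left(3 \right)} 5 C 5 + 42 = 5 \cdot 5 \left(\left(-1\right) 5\right) + 42 = 25 \left(-5\right) + 42 = -125 + 42 = -83$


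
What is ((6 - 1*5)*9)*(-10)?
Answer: -90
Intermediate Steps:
((6 - 1*5)*9)*(-10) = ((6 - 5)*9)*(-10) = (1*9)*(-10) = 9*(-10) = -90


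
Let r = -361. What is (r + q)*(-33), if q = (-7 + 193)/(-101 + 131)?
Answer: 58542/5 ≈ 11708.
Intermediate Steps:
q = 31/5 (q = 186/30 = 186*(1/30) = 31/5 ≈ 6.2000)
(r + q)*(-33) = (-361 + 31/5)*(-33) = -1774/5*(-33) = 58542/5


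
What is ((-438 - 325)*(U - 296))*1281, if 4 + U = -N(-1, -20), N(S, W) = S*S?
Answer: 294198303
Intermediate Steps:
N(S, W) = S**2
U = -5 (U = -4 - 1*(-1)**2 = -4 - 1*1 = -4 - 1 = -5)
((-438 - 325)*(U - 296))*1281 = ((-438 - 325)*(-5 - 296))*1281 = -763*(-301)*1281 = 229663*1281 = 294198303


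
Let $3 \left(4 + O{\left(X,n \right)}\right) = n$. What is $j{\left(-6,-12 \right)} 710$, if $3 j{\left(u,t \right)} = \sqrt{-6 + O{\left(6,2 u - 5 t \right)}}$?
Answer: $\frac{710 \sqrt{6}}{3} \approx 579.71$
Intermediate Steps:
$O{\left(X,n \right)} = -4 + \frac{n}{3}$
$j{\left(u,t \right)} = \frac{\sqrt{-10 - \frac{5 t}{3} + \frac{2 u}{3}}}{3}$ ($j{\left(u,t \right)} = \frac{\sqrt{-6 + \left(-4 + \frac{2 u - 5 t}{3}\right)}}{3} = \frac{\sqrt{-6 + \left(-4 + \frac{- 5 t + 2 u}{3}\right)}}{3} = \frac{\sqrt{-6 - \left(4 - \frac{2 u}{3} + \frac{5 t}{3}\right)}}{3} = \frac{\sqrt{-10 - \frac{5 t}{3} + \frac{2 u}{3}}}{3}$)
$j{\left(-6,-12 \right)} 710 = \frac{\sqrt{-90 - -180 + 6 \left(-6\right)}}{9} \cdot 710 = \frac{\sqrt{-90 + 180 - 36}}{9} \cdot 710 = \frac{\sqrt{54}}{9} \cdot 710 = \frac{3 \sqrt{6}}{9} \cdot 710 = \frac{\sqrt{6}}{3} \cdot 710 = \frac{710 \sqrt{6}}{3}$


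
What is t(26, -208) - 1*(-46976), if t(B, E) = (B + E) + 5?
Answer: 46799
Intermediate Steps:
t(B, E) = 5 + B + E
t(26, -208) - 1*(-46976) = (5 + 26 - 208) - 1*(-46976) = -177 + 46976 = 46799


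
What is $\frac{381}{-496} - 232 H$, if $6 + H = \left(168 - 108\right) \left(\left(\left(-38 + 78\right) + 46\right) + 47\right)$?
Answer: $- \frac{917584509}{496} \approx -1.85 \cdot 10^{6}$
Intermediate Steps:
$H = 7974$ ($H = -6 + \left(168 - 108\right) \left(\left(\left(-38 + 78\right) + 46\right) + 47\right) = -6 + 60 \left(\left(40 + 46\right) + 47\right) = -6 + 60 \left(86 + 47\right) = -6 + 60 \cdot 133 = -6 + 7980 = 7974$)
$\frac{381}{-496} - 232 H = \frac{381}{-496} - 1849968 = 381 \left(- \frac{1}{496}\right) - 1849968 = - \frac{381}{496} - 1849968 = - \frac{917584509}{496}$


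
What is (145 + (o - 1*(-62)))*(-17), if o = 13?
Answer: -3740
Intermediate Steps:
(145 + (o - 1*(-62)))*(-17) = (145 + (13 - 1*(-62)))*(-17) = (145 + (13 + 62))*(-17) = (145 + 75)*(-17) = 220*(-17) = -3740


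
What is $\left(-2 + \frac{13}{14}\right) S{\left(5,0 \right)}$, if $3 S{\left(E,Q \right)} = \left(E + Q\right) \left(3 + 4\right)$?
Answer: $- \frac{25}{2} \approx -12.5$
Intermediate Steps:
$S{\left(E,Q \right)} = \frac{7 E}{3} + \frac{7 Q}{3}$ ($S{\left(E,Q \right)} = \frac{\left(E + Q\right) \left(3 + 4\right)}{3} = \frac{\left(E + Q\right) 7}{3} = \frac{7 E + 7 Q}{3} = \frac{7 E}{3} + \frac{7 Q}{3}$)
$\left(-2 + \frac{13}{14}\right) S{\left(5,0 \right)} = \left(-2 + \frac{13}{14}\right) \left(\frac{7}{3} \cdot 5 + \frac{7}{3} \cdot 0\right) = \left(-2 + 13 \cdot \frac{1}{14}\right) \left(\frac{35}{3} + 0\right) = \left(-2 + \frac{13}{14}\right) \frac{35}{3} = \left(- \frac{15}{14}\right) \frac{35}{3} = - \frac{25}{2}$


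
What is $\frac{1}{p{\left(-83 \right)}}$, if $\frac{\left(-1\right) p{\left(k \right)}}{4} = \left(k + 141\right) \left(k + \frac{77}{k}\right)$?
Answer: $\frac{83}{1616112} \approx 5.1358 \cdot 10^{-5}$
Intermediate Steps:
$p{\left(k \right)} = - 4 \left(141 + k\right) \left(k + \frac{77}{k}\right)$ ($p{\left(k \right)} = - 4 \left(k + 141\right) \left(k + \frac{77}{k}\right) = - 4 \left(141 + k\right) \left(k + \frac{77}{k}\right)$)
$\frac{1}{p{\left(-83 \right)}} = \frac{1}{-308 - \frac{43428}{-83} - -46812 - 4 \left(-83\right)^{2}} = \frac{1}{-308 - - \frac{43428}{83} + 46812 - 27556} = \frac{1}{-308 + \frac{43428}{83} + 46812 - 27556} = \frac{1}{\frac{1616112}{83}} = \frac{83}{1616112}$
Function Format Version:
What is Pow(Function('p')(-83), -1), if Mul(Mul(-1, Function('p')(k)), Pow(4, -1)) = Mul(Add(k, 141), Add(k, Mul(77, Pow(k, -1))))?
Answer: Rational(83, 1616112) ≈ 5.1358e-5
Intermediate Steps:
Function('p')(k) = Mul(-4, Add(141, k), Add(k, Mul(77, Pow(k, -1)))) (Function('p')(k) = Mul(-4, Mul(Add(k, 141), Add(k, Mul(77, Pow(k, -1))))) = Mul(-4, Mul(Add(141, k), Add(k, Mul(77, Pow(k, -1))))) = Mul(-4, Add(141, k), Add(k, Mul(77, Pow(k, -1)))))
Pow(Function('p')(-83), -1) = Pow(Add(-308, Mul(-43428, Pow(-83, -1)), Mul(-564, -83), Mul(-4, Pow(-83, 2))), -1) = Pow(Add(-308, Mul(-43428, Rational(-1, 83)), 46812, Mul(-4, 6889)), -1) = Pow(Add(-308, Rational(43428, 83), 46812, -27556), -1) = Pow(Rational(1616112, 83), -1) = Rational(83, 1616112)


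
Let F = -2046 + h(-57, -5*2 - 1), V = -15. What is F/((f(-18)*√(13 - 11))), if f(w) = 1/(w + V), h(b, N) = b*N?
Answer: 46827*√2/2 ≈ 33112.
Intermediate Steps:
h(b, N) = N*b
f(w) = 1/(-15 + w) (f(w) = 1/(w - 15) = 1/(-15 + w))
F = -1419 (F = -2046 + (-5*2 - 1)*(-57) = -2046 + (-10 - 1)*(-57) = -2046 - 11*(-57) = -2046 + 627 = -1419)
F/((f(-18)*√(13 - 11))) = -1419*(-15 - 18)/√(13 - 11) = -1419*(-33*√2/2) = -(-46827)*√2/2 = 46827*√2/2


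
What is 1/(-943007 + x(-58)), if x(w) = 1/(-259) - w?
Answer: -259/244223792 ≈ -1.0605e-6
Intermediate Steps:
x(w) = -1/259 - w
1/(-943007 + x(-58)) = 1/(-943007 + (-1/259 - 1*(-58))) = 1/(-943007 + (-1/259 + 58)) = 1/(-943007 + 15021/259) = 1/(-244223792/259) = -259/244223792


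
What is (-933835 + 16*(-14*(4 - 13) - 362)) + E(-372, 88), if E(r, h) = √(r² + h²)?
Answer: -937611 + 4*√9133 ≈ -9.3723e+5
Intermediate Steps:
E(r, h) = √(h² + r²)
(-933835 + 16*(-14*(4 - 13) - 362)) + E(-372, 88) = (-933835 + 16*(-14*(4 - 13) - 362)) + √(88² + (-372)²) = (-933835 + 16*(-14*(-9) - 362)) + √(7744 + 138384) = (-933835 + 16*(126 - 362)) + √146128 = (-933835 + 16*(-236)) + 4*√9133 = (-933835 - 3776) + 4*√9133 = -937611 + 4*√9133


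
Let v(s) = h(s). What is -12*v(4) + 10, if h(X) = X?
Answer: -38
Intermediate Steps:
v(s) = s
-12*v(4) + 10 = -12*4 + 10 = -48 + 10 = -38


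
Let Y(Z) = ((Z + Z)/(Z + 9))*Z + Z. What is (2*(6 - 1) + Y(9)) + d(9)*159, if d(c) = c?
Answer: 1459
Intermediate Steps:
Y(Z) = Z + 2*Z²/(9 + Z) (Y(Z) = ((2*Z)/(9 + Z))*Z + Z = (2*Z/(9 + Z))*Z + Z = 2*Z²/(9 + Z) + Z = Z + 2*Z²/(9 + Z))
(2*(6 - 1) + Y(9)) + d(9)*159 = (2*(6 - 1) + 3*9*(3 + 9)/(9 + 9)) + 9*159 = (2*5 + 3*9*12/18) + 1431 = (10 + 3*9*(1/18)*12) + 1431 = (10 + 18) + 1431 = 28 + 1431 = 1459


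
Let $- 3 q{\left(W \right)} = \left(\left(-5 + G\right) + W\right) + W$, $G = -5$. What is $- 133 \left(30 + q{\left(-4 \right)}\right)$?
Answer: $-4788$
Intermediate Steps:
$q{\left(W \right)} = \frac{10}{3} - \frac{2 W}{3}$ ($q{\left(W \right)} = - \frac{\left(\left(-5 - 5\right) + W\right) + W}{3} = - \frac{\left(-10 + W\right) + W}{3} = - \frac{-10 + 2 W}{3} = \frac{10}{3} - \frac{2 W}{3}$)
$- 133 \left(30 + q{\left(-4 \right)}\right) = - 133 \left(30 + \left(\frac{10}{3} - - \frac{8}{3}\right)\right) = - 133 \left(30 + \left(\frac{10}{3} + \frac{8}{3}\right)\right) = - 133 \left(30 + 6\right) = \left(-133\right) 36 = -4788$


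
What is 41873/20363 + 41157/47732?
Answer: 2836762027/971966716 ≈ 2.9186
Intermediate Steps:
41873/20363 + 41157/47732 = 2836762027/971966716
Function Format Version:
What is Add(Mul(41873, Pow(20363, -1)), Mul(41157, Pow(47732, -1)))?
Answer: Rational(2836762027, 971966716) ≈ 2.9186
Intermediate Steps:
Add(Mul(41873, Pow(20363, -1)), Mul(41157, Pow(47732, -1))) = Add(Mul(41873, Rational(1, 20363)), Mul(41157, Rational(1, 47732))) = Add(Rational(41873, 20363), Rational(41157, 47732)) = Rational(2836762027, 971966716)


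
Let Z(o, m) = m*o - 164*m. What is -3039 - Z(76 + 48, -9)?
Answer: -3399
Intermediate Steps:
Z(o, m) = -164*m + m*o
-3039 - Z(76 + 48, -9) = -3039 - (-9)*(-164 + (76 + 48)) = -3039 - (-9)*(-164 + 124) = -3039 - (-9)*(-40) = -3039 - 1*360 = -3039 - 360 = -3399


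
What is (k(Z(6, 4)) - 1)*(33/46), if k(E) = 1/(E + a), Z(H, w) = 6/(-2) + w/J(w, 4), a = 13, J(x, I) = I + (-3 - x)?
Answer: -33/52 ≈ -0.63461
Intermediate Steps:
J(x, I) = -3 + I - x
Z(H, w) = -3 + w/(1 - w) (Z(H, w) = 6/(-2) + w/(-3 + 4 - w) = 6*(-½) + w/(1 - w) = -3 + w/(1 - w))
k(E) = 1/(13 + E) (k(E) = 1/(E + 13) = 1/(13 + E))
(k(Z(6, 4)) - 1)*(33/46) = (1/(13 + (3 - 4*4)/(-1 + 4)) - 1)*(33/46) = (1/(13 + (3 - 16)/3) - 1)*(33*(1/46)) = (1/(13 + (⅓)*(-13)) - 1)*(33/46) = (1/(13 - 13/3) - 1)*(33/46) = (1/(26/3) - 1)*(33/46) = (3/26 - 1)*(33/46) = -23/26*33/46 = -33/52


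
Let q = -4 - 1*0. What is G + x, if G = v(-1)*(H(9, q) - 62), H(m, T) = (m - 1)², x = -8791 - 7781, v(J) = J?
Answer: -16574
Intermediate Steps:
q = -4 (q = -4 + 0 = -4)
x = -16572
H(m, T) = (-1 + m)²
G = -2 (G = -((-1 + 9)² - 62) = -(8² - 62) = -(64 - 62) = -1*2 = -2)
G + x = -2 - 16572 = -16574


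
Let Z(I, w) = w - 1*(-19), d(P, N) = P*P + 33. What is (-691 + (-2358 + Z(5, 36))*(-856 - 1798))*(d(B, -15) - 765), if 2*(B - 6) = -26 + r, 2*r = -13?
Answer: -61304165601/16 ≈ -3.8315e+9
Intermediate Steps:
r = -13/2 (r = (½)*(-13) = -13/2 ≈ -6.5000)
B = -41/4 (B = 6 + (-26 - 13/2)/2 = 6 + (½)*(-65/2) = 6 - 65/4 = -41/4 ≈ -10.250)
d(P, N) = 33 + P² (d(P, N) = P² + 33 = 33 + P²)
Z(I, w) = 19 + w (Z(I, w) = w + 19 = 19 + w)
(-691 + (-2358 + Z(5, 36))*(-856 - 1798))*(d(B, -15) - 765) = (-691 + (-2358 + (19 + 36))*(-856 - 1798))*((33 + (-41/4)²) - 765) = (-691 + (-2358 + 55)*(-2654))*((33 + 1681/16) - 765) = (-691 - 2303*(-2654))*(2209/16 - 765) = (-691 + 6112162)*(-10031/16) = 6111471*(-10031/16) = -61304165601/16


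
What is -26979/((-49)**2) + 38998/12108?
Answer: -116513767/14535654 ≈ -8.0157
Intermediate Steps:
-26979/((-49)**2) + 38998/12108 = -26979/2401 + 38998*(1/12108) = -26979*1/2401 + 19499/6054 = -26979/2401 + 19499/6054 = -116513767/14535654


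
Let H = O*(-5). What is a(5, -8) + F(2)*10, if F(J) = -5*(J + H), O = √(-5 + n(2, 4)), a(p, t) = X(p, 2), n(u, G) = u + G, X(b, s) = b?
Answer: 155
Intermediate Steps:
n(u, G) = G + u
a(p, t) = p
O = 1 (O = √(-5 + (4 + 2)) = √(-5 + 6) = √1 = 1)
H = -5 (H = 1*(-5) = -5)
F(J) = 25 - 5*J (F(J) = -5*(J - 5) = -5*(-5 + J) = 25 - 5*J)
a(5, -8) + F(2)*10 = 5 + (25 - 5*2)*10 = 5 + (25 - 10)*10 = 5 + 15*10 = 5 + 150 = 155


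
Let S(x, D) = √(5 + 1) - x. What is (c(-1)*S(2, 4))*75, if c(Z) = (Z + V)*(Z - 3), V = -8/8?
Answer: -1200 + 600*√6 ≈ 269.69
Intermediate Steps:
V = -1 (V = -8*⅛ = -1)
S(x, D) = √6 - x
c(Z) = (-1 + Z)*(-3 + Z) (c(Z) = (Z - 1)*(Z - 3) = (-1 + Z)*(-3 + Z))
(c(-1)*S(2, 4))*75 = ((3 + (-1)² - 4*(-1))*(√6 - 1*2))*75 = ((3 + 1 + 4)*(√6 - 2))*75 = (8*(-2 + √6))*75 = (-16 + 8*√6)*75 = -1200 + 600*√6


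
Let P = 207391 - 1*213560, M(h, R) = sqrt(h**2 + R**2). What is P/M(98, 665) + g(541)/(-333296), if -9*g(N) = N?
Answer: 541/2999664 - 6169*sqrt(9221)/64547 ≈ -9.1774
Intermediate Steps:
g(N) = -N/9
M(h, R) = sqrt(R**2 + h**2)
P = -6169 (P = 207391 - 213560 = -6169)
P/M(98, 665) + g(541)/(-333296) = -6169/sqrt(665**2 + 98**2) - 1/9*541/(-333296) = -6169/sqrt(442225 + 9604) - 541/9*(-1/333296) = -6169*sqrt(9221)/64547 + 541/2999664 = 541/2999664 - 6169*sqrt(9221)/64547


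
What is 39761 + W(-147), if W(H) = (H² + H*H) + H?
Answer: 82832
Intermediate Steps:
W(H) = H + 2*H² (W(H) = (H² + H²) + H = 2*H² + H = H + 2*H²)
39761 + W(-147) = 39761 - 147*(1 + 2*(-147)) = 39761 - 147*(1 - 294) = 39761 - 147*(-293) = 39761 + 43071 = 82832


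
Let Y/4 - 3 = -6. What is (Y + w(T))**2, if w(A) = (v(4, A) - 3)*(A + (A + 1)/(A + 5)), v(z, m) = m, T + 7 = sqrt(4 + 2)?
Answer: 6724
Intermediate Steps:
Y = -12 (Y = 12 + 4*(-6) = 12 - 24 = -12)
T = -7 + sqrt(6) (T = -7 + sqrt(4 + 2) = -7 + sqrt(6) ≈ -4.5505)
w(A) = (-3 + A)*(A + (1 + A)/(5 + A)) (w(A) = (A - 3)*(A + (A + 1)/(A + 5)) = (-3 + A)*(A + (1 + A)/(5 + A)))
(Y + w(T))**2 = (-12 + (-3 + (-7 + sqrt(6))**3 - 17*(-7 + sqrt(6)) + 3*(-7 + sqrt(6))**2)/(5 + (-7 + sqrt(6))))**2 = (-12 + (-3 + (-7 + sqrt(6))**3 + (119 - 17*sqrt(6)) + 3*(-7 + sqrt(6))**2)/(-2 + sqrt(6)))**2 = (-12 + (116 + (-7 + sqrt(6))**3 - 17*sqrt(6) + 3*(-7 + sqrt(6))**2)/(-2 + sqrt(6)))**2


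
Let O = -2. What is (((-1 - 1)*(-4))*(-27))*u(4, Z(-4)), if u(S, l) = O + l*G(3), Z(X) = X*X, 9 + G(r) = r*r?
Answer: 432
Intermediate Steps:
G(r) = -9 + r**2 (G(r) = -9 + r*r = -9 + r**2)
Z(X) = X**2
u(S, l) = -2 (u(S, l) = -2 + l*(-9 + 3**2) = -2 + l*(-9 + 9) = -2 + l*0 = -2 + 0 = -2)
(((-1 - 1)*(-4))*(-27))*u(4, Z(-4)) = (((-1 - 1)*(-4))*(-27))*(-2) = (-2*(-4)*(-27))*(-2) = (8*(-27))*(-2) = -216*(-2) = 432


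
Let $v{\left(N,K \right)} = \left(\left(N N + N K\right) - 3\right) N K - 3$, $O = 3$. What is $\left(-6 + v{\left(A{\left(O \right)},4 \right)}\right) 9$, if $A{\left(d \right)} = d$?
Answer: $1863$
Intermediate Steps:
$v{\left(N,K \right)} = -3 + K N \left(-3 + N^{2} + K N\right)$ ($v{\left(N,K \right)} = \left(\left(N^{2} + K N\right) - 3\right) N K - 3 = \left(-3 + N^{2} + K N\right) N K - 3 = N \left(-3 + N^{2} + K N\right) K - 3 = K N \left(-3 + N^{2} + K N\right) - 3 = -3 + K N \left(-3 + N^{2} + K N\right)$)
$\left(-6 + v{\left(A{\left(O \right)},4 \right)}\right) 9 = \left(-6 - \left(3 - 108 + 36 - 4^{2} \cdot 3^{2}\right)\right) 9 = \left(-6 + \left(-3 + 4 \cdot 27 + 16 \cdot 9 - 36\right)\right) 9 = \left(-6 + \left(-3 + 108 + 144 - 36\right)\right) 9 = \left(-6 + 213\right) 9 = 207 \cdot 9 = 1863$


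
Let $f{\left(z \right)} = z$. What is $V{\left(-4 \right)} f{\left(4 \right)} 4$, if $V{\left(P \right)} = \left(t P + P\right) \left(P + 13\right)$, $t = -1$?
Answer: $0$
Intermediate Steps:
$V{\left(P \right)} = 0$ ($V{\left(P \right)} = \left(- P + P\right) \left(P + 13\right) = 0 \left(13 + P\right) = 0$)
$V{\left(-4 \right)} f{\left(4 \right)} 4 = 0 \cdot 4 \cdot 4 = 0 \cdot 16 = 0$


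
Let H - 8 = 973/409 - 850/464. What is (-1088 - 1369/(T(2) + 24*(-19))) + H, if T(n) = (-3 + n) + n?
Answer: -46474442023/43174040 ≈ -1076.4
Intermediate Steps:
T(n) = -3 + 2*n
H = 811015/94888 (H = 8 + (973/409 - 850/464) = 8 + (973*(1/409) - 850*1/464) = 8 + (973/409 - 425/232) = 8 + 51911/94888 = 811015/94888 ≈ 8.5471)
(-1088 - 1369/(T(2) + 24*(-19))) + H = (-1088 - 1369/((-3 + 2*2) + 24*(-19))) + 811015/94888 = (-1088 - 1369/((-3 + 4) - 456)) + 811015/94888 = (-1088 - 1369/(1 - 456)) + 811015/94888 = (-1088 - 1369/(-455)) + 811015/94888 = (-1088 - 1369*(-1/455)) + 811015/94888 = (-1088 + 1369/455) + 811015/94888 = -493671/455 + 811015/94888 = -46474442023/43174040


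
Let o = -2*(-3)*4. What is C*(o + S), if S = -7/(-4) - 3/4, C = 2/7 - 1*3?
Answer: -475/7 ≈ -67.857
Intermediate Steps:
C = -19/7 (C = 2*(1/7) - 3 = 2/7 - 3 = -19/7 ≈ -2.7143)
S = 1 (S = -7*(-1/4) - 3*1/4 = 7/4 - 3/4 = 1)
o = 24 (o = 6*4 = 24)
C*(o + S) = -19*(24 + 1)/7 = -19/7*25 = -475/7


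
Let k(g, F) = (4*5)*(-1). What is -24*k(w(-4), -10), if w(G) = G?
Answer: 480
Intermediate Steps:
k(g, F) = -20 (k(g, F) = 20*(-1) = -20)
-24*k(w(-4), -10) = -24*(-20) = 480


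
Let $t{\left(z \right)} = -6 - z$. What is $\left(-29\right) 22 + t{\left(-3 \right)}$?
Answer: $-641$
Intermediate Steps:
$\left(-29\right) 22 + t{\left(-3 \right)} = \left(-29\right) 22 - 3 = -638 + \left(-6 + 3\right) = -638 - 3 = -641$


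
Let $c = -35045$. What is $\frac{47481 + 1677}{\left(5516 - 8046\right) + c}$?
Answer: $- \frac{5462}{4175} \approx -1.3083$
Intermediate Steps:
$\frac{47481 + 1677}{\left(5516 - 8046\right) + c} = \frac{47481 + 1677}{\left(5516 - 8046\right) - 35045} = \frac{49158}{-2530 - 35045} = \frac{49158}{-37575} = 49158 \left(- \frac{1}{37575}\right) = - \frac{5462}{4175}$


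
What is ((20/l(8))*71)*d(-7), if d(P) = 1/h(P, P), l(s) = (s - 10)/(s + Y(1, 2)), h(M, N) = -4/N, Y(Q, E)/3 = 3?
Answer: -42245/2 ≈ -21123.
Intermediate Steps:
Y(Q, E) = 9 (Y(Q, E) = 3*3 = 9)
l(s) = (-10 + s)/(9 + s) (l(s) = (s - 10)/(s + 9) = (-10 + s)/(9 + s))
d(P) = -P/4 (d(P) = 1/(-4/P) = -P/4)
((20/l(8))*71)*d(-7) = ((20/(((-10 + 8)/(9 + 8))))*71)*(-¼*(-7)) = ((20/((-2/17)))*71)*(7/4) = ((20/(((1/17)*(-2))))*71)*(7/4) = ((20/(-2/17))*71)*(7/4) = ((20*(-17/2))*71)*(7/4) = -170*71*(7/4) = -12070*7/4 = -42245/2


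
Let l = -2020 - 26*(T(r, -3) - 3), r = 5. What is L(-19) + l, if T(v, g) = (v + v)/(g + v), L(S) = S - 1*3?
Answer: -2094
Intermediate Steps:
L(S) = -3 + S (L(S) = S - 3 = -3 + S)
T(v, g) = 2*v/(g + v) (T(v, g) = (2*v)/(g + v) = 2*v/(g + v))
l = -2072 (l = -2020 - 26*(2*5/(-3 + 5) - 3) = -2020 - 26*(2*5/2 - 3) = -2020 - 26*(2*5*(1/2) - 3) = -2020 - 26*(5 - 3) = -2020 - 26*2 = -2020 - 1*52 = -2020 - 52 = -2072)
L(-19) + l = (-3 - 19) - 2072 = -22 - 2072 = -2094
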